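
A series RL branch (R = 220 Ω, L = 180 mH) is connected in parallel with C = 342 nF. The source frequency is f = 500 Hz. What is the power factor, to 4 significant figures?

0.7914

ω = 2πf = 3142 rad/s
X_L = ωL = 565.5 Ω
X_C = 1/(ωC) = 930.7 Ω
Branch 1 (R+jX_L): Z₁ = 220.0 + j565.5 Ω, |Z₁| = 606.8 Ω
Branch 2 (−jX_C): Z₂ = −j930.7 Ω
Parallel: Z = Z₁Z₂/(Z₁+Z₂), |Z| = 1324 Ω, ∠Z = 37.68°
cos φ = cos(37.68°) = 0.7914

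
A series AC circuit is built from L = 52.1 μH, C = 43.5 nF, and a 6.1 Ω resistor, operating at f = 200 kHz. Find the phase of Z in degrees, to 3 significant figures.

82.6°

ω = 2πf = 1.257e+06 rad/s
X_L = ωL = 65.5 Ω
X_C = 1/(ωC) = 18.3 Ω
Net reactance X = X_L − X_C = 47.2 Ω
Z = 6.10 + j47.2 Ω
|Z| = √(6.10² + 47.2²) = 47.6 Ω
∠Z = arctan(47.2/6.10) = 82.6°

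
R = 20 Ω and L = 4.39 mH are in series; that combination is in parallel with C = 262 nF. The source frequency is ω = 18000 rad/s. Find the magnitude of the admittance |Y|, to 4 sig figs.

X_L = ωL = 79.02 Ω
X_C = 1/(ωC) = 212.0 Ω
Branch 1 (R+jX_L): Z₁ = 20.00 + j79.02 Ω, |Z₁| = 81.51 Ω
Branch 2 (−jX_C): Z₂ = −j212.0 Ω
Parallel: Z = Z₁Z₂/(Z₁+Z₂), |Z| = 128.5 Ω, ∠Z = 67.25°
|Y| = 1/|Z| = 7.783 mS

7.783 mS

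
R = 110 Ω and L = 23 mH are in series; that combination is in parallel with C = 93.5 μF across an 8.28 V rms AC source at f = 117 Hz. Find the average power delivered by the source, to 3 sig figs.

609 mW

ω = 2πf = 735.1 rad/s
X_L = ωL = 16.9 Ω
X_C = 1/(ωC) = 14.5 Ω
Branch 1 (R+jX_L): Z₁ = 110 + j16.9 Ω, |Z₁| = 111 Ω
Branch 2 (−jX_C): Z₂ = −j14.5 Ω
Parallel: Z = Z₁Z₂/(Z₁+Z₂), |Z| = 14.7 Ω, ∠Z = -82.5°
I = V/|Z| = 563 mA
P = VI cos φ = 8.28 × 0.563 × cos(-82.5°) = 609 mW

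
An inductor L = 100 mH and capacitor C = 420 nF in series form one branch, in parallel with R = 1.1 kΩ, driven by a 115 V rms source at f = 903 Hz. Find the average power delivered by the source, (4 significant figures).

12.02 W

ω = 2πf = 5674 rad/s
X_L = ωL = 567.4 Ω
X_C = 1/(ωC) = 419.6 Ω
Branch 1: Z₁ = R = 1100 Ω
Branch 2 (series LC): Z₂ = j(X_L − X_C) = j147.7 Ω
Parallel: Z = Z₁Z₂/(Z₁+Z₂), |Z| = 146.4 Ω, ∠Z = 82.35°
I = V/|Z| = 785.5 mA
P = VI cos φ = 115 × 0.7855 × cos(82.35°) = 12.02 W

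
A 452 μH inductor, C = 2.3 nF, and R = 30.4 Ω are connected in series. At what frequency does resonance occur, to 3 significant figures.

ω₀ = 1/√(LC) = 1/√(0.000452 × 2.3e-09) = 980800 rad/s
f₀ = ω₀/(2π) = 156 kHz

156 kHz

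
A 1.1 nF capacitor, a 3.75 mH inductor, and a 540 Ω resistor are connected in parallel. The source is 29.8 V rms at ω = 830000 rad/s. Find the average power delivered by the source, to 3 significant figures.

1.64 W

X_L = ωL = 3110 Ω
X_C = 1/(ωC) = 1100 Ω
Parallel: admittances add. Y = 1/R + 1/(jωL) + jωC
Y = (0.00185 + j0.000592) S
|Y| = 0.00194 S → |Z| = 1/|Y| = 514 Ω, ∠Z = −∠Y = -17.7°
I = V/|Z| = 57.9 mA
P = VI cos φ = 29.8 × 0.0579 × cos(-17.7°) = 1.64 W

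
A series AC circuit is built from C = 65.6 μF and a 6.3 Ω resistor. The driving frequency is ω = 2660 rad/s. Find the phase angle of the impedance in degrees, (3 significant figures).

X_C = 1/(ωC) = 5.73 Ω
Z = 6.30 − j5.73 Ω
|Z| = √(6.30² + 5.73²) = 8.52 Ω
∠Z = arctan(-5.73/6.30) = -42.3°

-42.3°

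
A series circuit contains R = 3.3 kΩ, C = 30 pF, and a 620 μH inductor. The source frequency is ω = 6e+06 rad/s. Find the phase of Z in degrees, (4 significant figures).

X_L = ωL = 3720 Ω
X_C = 1/(ωC) = 5556 Ω
Net reactance X = X_L − X_C = -1836 Ω
Z = 3300 − j1836 Ω
|Z| = √(3300² + 1836²) = 3776 Ω
∠Z = arctan(-1836/3300) = -29.08°

-29.08°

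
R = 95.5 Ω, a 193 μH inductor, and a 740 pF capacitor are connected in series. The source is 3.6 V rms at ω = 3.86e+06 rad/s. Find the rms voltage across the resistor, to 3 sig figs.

X_L = ωL = 745 Ω
X_C = 1/(ωC) = 350 Ω
Net reactance X = X_L − X_C = 395 Ω
Z = 95.5 + j395 Ω
|Z| = √(95.5² + 395²) = 406 Ω
I = V/|Z| = 8.86 mA
V_R = I·|Z_R| = 0.00886 × 95.5 = 0.846 V

0.846 V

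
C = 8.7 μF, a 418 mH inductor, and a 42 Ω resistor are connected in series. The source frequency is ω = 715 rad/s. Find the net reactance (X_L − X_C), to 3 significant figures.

X_L = ωL = 299 Ω
X_C = 1/(ωC) = 161 Ω
X = 299 − 161 = 138 Ω

138 Ω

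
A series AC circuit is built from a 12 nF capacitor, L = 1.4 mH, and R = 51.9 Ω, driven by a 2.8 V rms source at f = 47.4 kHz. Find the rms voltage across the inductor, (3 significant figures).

7.96 V

ω = 2πf = 297800 rad/s
X_L = ωL = 417 Ω
X_C = 1/(ωC) = 280 Ω
Net reactance X = X_L − X_C = 137 Ω
Z = 51.9 + j137 Ω
|Z| = √(51.9² + 137²) = 147 Ω
I = V/|Z| = 19.1 mA
V_L = I·|Z_L| = 0.0191 × 417 = 7.96 V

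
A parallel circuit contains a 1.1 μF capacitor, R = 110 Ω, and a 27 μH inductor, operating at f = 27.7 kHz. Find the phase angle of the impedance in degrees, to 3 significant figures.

ω = 2πf = 174000 rad/s
X_L = ωL = 4.70 Ω
X_C = 1/(ωC) = 5.22 Ω
Parallel: admittances add. Y = 1/R + 1/(jωL) + jωC
Y = (0.00909 − j0.0214) S
|Y| = 0.0232 S → |Z| = 1/|Y| = 43.1 Ω, ∠Z = −∠Y = 66.9°

66.9°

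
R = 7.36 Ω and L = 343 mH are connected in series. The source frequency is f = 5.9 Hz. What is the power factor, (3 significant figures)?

0.501

ω = 2πf = 37.07 rad/s
X_L = ωL = 12.7 Ω
Z = 7.36 + j12.7 Ω
|Z| = √(7.36² + 12.7²) = 14.7 Ω
∠Z = arctan(12.7/7.36) = 59.9°
cos φ = cos(59.9°) = 0.501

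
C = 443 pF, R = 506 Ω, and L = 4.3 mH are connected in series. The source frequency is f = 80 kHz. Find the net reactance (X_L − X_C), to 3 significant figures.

-2330 Ω

ω = 2πf = 502700 rad/s
X_L = ωL = 2160 Ω
X_C = 1/(ωC) = 4490 Ω
X = 2160 − 4490 = -2330 Ω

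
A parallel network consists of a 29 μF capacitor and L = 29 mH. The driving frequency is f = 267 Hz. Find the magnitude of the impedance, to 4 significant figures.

35.59 Ω

ω = 2πf = 1678 rad/s
X_L = ωL = 48.65 Ω
X_C = 1/(ωC) = 20.55 Ω
Parallel: admittances add. Y = 1/(jωL) + jωC
Y = (0 + j0.02810) S
|Y| = 0.02810 S → |Z| = 1/|Y| = 35.59 Ω, ∠Z = −∠Y = -90.00°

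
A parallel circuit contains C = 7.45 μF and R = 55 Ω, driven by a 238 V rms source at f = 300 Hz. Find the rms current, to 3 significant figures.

5.47 A

ω = 2πf = 1885 rad/s
X_C = 1/(ωC) = 71.2 Ω
Parallel: admittances add. Y = 1/R + jωC
Y = (0.0182 + j0.0140) S
|Y| = 0.0230 S → |Z| = 1/|Y| = 43.5 Ω, ∠Z = −∠Y = -37.7°
I = V/|Z| = 238/43.5 = 5.47 A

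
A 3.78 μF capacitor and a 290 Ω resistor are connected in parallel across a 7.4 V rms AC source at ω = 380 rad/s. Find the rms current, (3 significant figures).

27.6 mA

X_C = 1/(ωC) = 696 Ω
Parallel: admittances add. Y = 1/R + jωC
Y = (0.00345 + j0.00144) S
|Y| = 0.00374 S → |Z| = 1/|Y| = 268 Ω, ∠Z = −∠Y = -22.6°
I = V/|Z| = 7.4/268 = 27.6 mA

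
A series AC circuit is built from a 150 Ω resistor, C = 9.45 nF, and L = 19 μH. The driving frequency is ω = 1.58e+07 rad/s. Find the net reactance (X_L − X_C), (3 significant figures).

294 Ω

X_L = ωL = 300 Ω
X_C = 1/(ωC) = 6.70 Ω
X = 300 − 6.70 = 294 Ω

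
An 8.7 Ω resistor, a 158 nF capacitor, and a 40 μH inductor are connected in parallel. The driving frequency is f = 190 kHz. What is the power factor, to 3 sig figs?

0.565

ω = 2πf = 1.194e+06 rad/s
X_L = ωL = 47.8 Ω
X_C = 1/(ωC) = 5.30 Ω
Parallel: admittances add. Y = 1/R + 1/(jωL) + jωC
Y = (0.115 + j0.168) S
|Y| = 0.203 S → |Z| = 1/|Y| = 4.92 Ω, ∠Z = −∠Y = -55.6°
cos φ = cos(-55.6°) = 0.565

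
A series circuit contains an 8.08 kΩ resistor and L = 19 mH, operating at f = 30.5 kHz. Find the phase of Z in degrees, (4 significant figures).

ω = 2πf = 191600 rad/s
X_L = ωL = 3641 Ω
Z = 8080 + j3641 Ω
|Z| = √(8080² + 3641²) = 8863 Ω
∠Z = arctan(3641/8080) = 24.26°

24.26°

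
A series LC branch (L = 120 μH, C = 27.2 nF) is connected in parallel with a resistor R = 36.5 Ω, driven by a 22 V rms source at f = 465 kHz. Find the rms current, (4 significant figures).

ω = 2πf = 2.922e+06 rad/s
X_L = ωL = 350.6 Ω
X_C = 1/(ωC) = 12.58 Ω
Branch 1: Z₁ = R = 36.50 Ω
Branch 2 (series LC): Z₂ = j(X_L − X_C) = j338.0 Ω
Parallel: Z = Z₁Z₂/(Z₁+Z₂), |Z| = 36.29 Ω, ∠Z = 6.163°
I = V/|Z| = 22/36.29 = 606.2 mA

606.2 mA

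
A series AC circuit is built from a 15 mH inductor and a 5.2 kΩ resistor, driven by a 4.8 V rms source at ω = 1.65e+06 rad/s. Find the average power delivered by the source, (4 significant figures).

187.3 μW

X_L = ωL = 24750 Ω
Z = 5200 + j24750 Ω
|Z| = √(5200² + 24750²) = 25290 Ω
∠Z = arctan(24750/5200) = 78.13°
I = V/|Z| = 189.8 μA
P = VI cos φ = 4.8 × 0.0001898 × cos(78.13°) = 187.3 μW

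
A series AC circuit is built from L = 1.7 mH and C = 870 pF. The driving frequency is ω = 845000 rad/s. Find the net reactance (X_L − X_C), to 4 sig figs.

76.23 Ω

X_L = ωL = 1436 Ω
X_C = 1/(ωC) = 1360 Ω
X = 1436 − 1360 = 76.23 Ω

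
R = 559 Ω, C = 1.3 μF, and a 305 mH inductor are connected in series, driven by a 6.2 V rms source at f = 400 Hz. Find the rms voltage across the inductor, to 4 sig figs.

ω = 2πf = 2513 rad/s
X_L = ωL = 766.5 Ω
X_C = 1/(ωC) = 306.1 Ω
Net reactance X = X_L − X_C = 460.5 Ω
Z = 559.0 + j460.5 Ω
|Z| = √(559.0² + 460.5²) = 724.2 Ω
I = V/|Z| = 8.561 mA
V_L = I·|Z_L| = 0.008561 × 766.5 = 6.562 V

6.562 V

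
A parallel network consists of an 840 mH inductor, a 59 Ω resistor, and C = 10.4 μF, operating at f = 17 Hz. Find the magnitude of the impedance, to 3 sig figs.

50.8 Ω

ω = 2πf = 106.8 rad/s
X_L = ωL = 89.7 Ω
X_C = 1/(ωC) = 900 Ω
Parallel: admittances add. Y = 1/R + 1/(jωL) + jωC
Y = (0.0169 − j0.0100) S
|Y| = 0.0197 S → |Z| = 1/|Y| = 50.8 Ω, ∠Z = −∠Y = 30.6°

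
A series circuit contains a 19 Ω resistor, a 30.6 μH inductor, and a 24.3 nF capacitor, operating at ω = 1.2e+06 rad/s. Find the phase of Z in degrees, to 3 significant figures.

7.28°

X_L = ωL = 36.7 Ω
X_C = 1/(ωC) = 34.3 Ω
Net reactance X = X_L − X_C = 2.43 Ω
Z = 19.0 + j2.43 Ω
|Z| = √(19.0² + 2.43²) = 19.2 Ω
∠Z = arctan(2.43/19.0) = 7.28°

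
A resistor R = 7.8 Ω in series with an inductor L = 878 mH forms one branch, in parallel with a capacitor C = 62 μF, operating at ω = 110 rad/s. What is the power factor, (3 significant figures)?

X_L = ωL = 96.6 Ω
X_C = 1/(ωC) = 147 Ω
Branch 1 (R+jX_L): Z₁ = 7.80 + j96.6 Ω, |Z₁| = 96.9 Ω
Branch 2 (−jX_C): Z₂ = −j147 Ω
Parallel: Z = Z₁Z₂/(Z₁+Z₂), |Z| = 280 Ω, ∠Z = 76.5°
cos φ = cos(76.5°) = 0.233

0.233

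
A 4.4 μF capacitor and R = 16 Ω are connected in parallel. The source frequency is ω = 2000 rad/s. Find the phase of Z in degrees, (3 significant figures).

-8.01°

X_C = 1/(ωC) = 114 Ω
Parallel: admittances add. Y = 1/R + jωC
Y = (0.0625 + j0.00880) S
|Y| = 0.0631 S → |Z| = 1/|Y| = 15.8 Ω, ∠Z = −∠Y = -8.01°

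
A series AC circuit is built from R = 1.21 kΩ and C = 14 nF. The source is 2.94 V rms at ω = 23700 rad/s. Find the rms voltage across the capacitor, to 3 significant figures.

X_C = 1/(ωC) = 3010 Ω
Z = 1210 − j3010 Ω
|Z| = √(1210² + 3010²) = 3250 Ω
I = V/|Z| = 905 μA
V_C = I·|Z_C| = 0.000905 × 3010 = 2.73 V

2.73 V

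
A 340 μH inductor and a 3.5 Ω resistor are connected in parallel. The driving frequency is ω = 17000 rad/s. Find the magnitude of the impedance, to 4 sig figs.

2.994 Ω

X_L = ωL = 5.780 Ω
Parallel: admittances add. Y = 1/R + 1/(jωL)
Y = (0.2857 − j0.1730) S
|Y| = 0.3340 S → |Z| = 1/|Y| = 2.994 Ω, ∠Z = −∠Y = 31.20°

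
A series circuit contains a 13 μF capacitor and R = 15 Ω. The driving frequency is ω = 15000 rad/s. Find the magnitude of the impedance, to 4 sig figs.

X_C = 1/(ωC) = 5.128 Ω
Z = 15.00 − j5.128 Ω
|Z| = √(15.00² + 5.128²) = 15.85 Ω

15.85 Ω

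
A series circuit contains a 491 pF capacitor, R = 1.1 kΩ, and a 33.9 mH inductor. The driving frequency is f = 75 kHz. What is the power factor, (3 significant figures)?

0.0940

ω = 2πf = 471200 rad/s
X_L = ωL = 16000 Ω
X_C = 1/(ωC) = 4320 Ω
Net reactance X = X_L − X_C = 11700 Ω
Z = 1100 + j11700 Ω
|Z| = √(1100² + 11700²) = 11700 Ω
∠Z = arctan(11700/1100) = 84.6°
cos φ = cos(84.6°) = 0.0940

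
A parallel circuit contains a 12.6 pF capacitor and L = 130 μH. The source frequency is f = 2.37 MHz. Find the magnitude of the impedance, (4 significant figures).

3040 Ω

ω = 2πf = 1.489e+07 rad/s
X_L = ωL = 1936 Ω
X_C = 1/(ωC) = 5330 Ω
Parallel: admittances add. Y = 1/(jωL) + jωC
Y = (0 − j0.0003289) S
|Y| = 0.0003289 S → |Z| = 1/|Y| = 3040 Ω, ∠Z = −∠Y = 90.00°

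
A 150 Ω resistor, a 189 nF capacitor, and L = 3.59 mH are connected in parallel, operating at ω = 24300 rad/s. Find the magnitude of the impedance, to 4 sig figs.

X_L = ωL = 87.24 Ω
X_C = 1/(ωC) = 217.7 Ω
Parallel: admittances add. Y = 1/R + 1/(jωL) + jωC
Y = (0.006667 − j0.006870) S
|Y| = 0.009573 S → |Z| = 1/|Y| = 104.5 Ω, ∠Z = −∠Y = 45.86°

104.5 Ω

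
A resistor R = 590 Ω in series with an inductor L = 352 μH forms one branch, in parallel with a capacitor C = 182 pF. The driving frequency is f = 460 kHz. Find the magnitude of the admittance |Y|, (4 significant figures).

ω = 2πf = 2.89e+06 rad/s
X_L = ωL = 1017 Ω
X_C = 1/(ωC) = 1901 Ω
Branch 1 (R+jX_L): Z₁ = 590.0 + j1017 Ω, |Z₁| = 1176 Ω
Branch 2 (−jX_C): Z₂ = −j1901 Ω
Parallel: Z = Z₁Z₂/(Z₁+Z₂), |Z| = 2104 Ω, ∠Z = 26.16°
|Y| = 1/|Z| = 475.2 μS

475.2 μS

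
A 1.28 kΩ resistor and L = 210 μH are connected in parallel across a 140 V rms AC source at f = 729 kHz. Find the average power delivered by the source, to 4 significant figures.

ω = 2πf = 4.58e+06 rad/s
X_L = ωL = 961.9 Ω
Parallel: admittances add. Y = 1/R + 1/(jωL)
Y = (0.0007813 − j0.001040) S
|Y| = 0.001300 S → |Z| = 1/|Y| = 769.0 Ω, ∠Z = −∠Y = 53.08°
I = V/|Z| = 182.1 mA
P = VI cos φ = 140 × 0.1821 × cos(53.08°) = 15.31 W

15.31 W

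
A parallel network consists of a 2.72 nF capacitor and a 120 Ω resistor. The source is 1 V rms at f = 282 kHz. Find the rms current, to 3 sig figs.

ω = 2πf = 1.772e+06 rad/s
X_C = 1/(ωC) = 207 Ω
Parallel: admittances add. Y = 1/R + jωC
Y = (0.00833 + j0.00482) S
|Y| = 0.00963 S → |Z| = 1/|Y| = 104 Ω, ∠Z = −∠Y = -30.0°
I = V/|Z| = 1/104 = 9.63 mA

9.63 mA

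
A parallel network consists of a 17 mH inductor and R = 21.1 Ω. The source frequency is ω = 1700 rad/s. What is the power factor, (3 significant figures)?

0.808

X_L = ωL = 28.9 Ω
Parallel: admittances add. Y = 1/R + 1/(jωL)
Y = (0.0474 − j0.0346) S
|Y| = 0.0587 S → |Z| = 1/|Y| = 17.0 Ω, ∠Z = −∠Y = 36.1°
cos φ = cos(36.1°) = 0.808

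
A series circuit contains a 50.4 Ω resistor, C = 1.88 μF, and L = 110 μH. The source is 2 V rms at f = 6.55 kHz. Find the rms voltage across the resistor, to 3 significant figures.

ω = 2πf = 41150 rad/s
X_L = ωL = 4.53 Ω
X_C = 1/(ωC) = 12.9 Ω
Net reactance X = X_L − X_C = -8.40 Ω
Z = 50.4 − j8.40 Ω
|Z| = √(50.4² + 8.40²) = 51.1 Ω
I = V/|Z| = 39.1 mA
V_R = I·|Z_R| = 0.0391 × 50.4 = 1.97 V

1.97 V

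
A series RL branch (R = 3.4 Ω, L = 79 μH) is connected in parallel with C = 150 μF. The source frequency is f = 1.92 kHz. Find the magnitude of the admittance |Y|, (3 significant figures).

ω = 2πf = 12060 rad/s
X_L = ωL = 0.953 Ω
X_C = 1/(ωC) = 0.553 Ω
Branch 1 (R+jX_L): Z₁ = 3.40 + j0.953 Ω, |Z₁| = 3.53 Ω
Branch 2 (−jX_C): Z₂ = −j0.553 Ω
Parallel: Z = Z₁Z₂/(Z₁+Z₂), |Z| = 0.570 Ω, ∠Z = -81.1°
|Y| = 1/|Z| = 1.75 S

1.75 S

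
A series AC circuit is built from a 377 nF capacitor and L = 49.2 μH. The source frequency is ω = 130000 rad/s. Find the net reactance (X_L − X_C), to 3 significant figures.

-14.0 Ω

X_L = ωL = 6.40 Ω
X_C = 1/(ωC) = 20.4 Ω
X = 6.40 − 20.4 = -14.0 Ω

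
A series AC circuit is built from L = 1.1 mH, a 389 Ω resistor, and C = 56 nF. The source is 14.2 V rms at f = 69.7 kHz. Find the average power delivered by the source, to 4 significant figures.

226.9 mW

ω = 2πf = 437900 rad/s
X_L = ωL = 481.7 Ω
X_C = 1/(ωC) = 40.78 Ω
Net reactance X = X_L − X_C = 441.0 Ω
Z = 389.0 + j441.0 Ω
|Z| = √(389.0² + 441.0²) = 588.0 Ω
∠Z = arctan(441.0/389.0) = 48.58°
I = V/|Z| = 24.15 mA
P = VI cos φ = 14.2 × 0.02415 × cos(48.58°) = 226.9 mW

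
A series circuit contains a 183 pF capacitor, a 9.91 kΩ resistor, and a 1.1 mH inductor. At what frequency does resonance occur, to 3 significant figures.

ω₀ = 1/√(LC) = 1/√(0.0011 × 1.83e-10) = 2.229e+06 rad/s
f₀ = ω₀/(2π) = 355 kHz

355 kHz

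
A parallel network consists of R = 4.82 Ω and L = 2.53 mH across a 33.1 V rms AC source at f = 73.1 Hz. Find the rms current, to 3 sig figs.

ω = 2πf = 459.3 rad/s
X_L = ωL = 1.16 Ω
Parallel: admittances add. Y = 1/R + 1/(jωL)
Y = (0.207 − j0.861) S
|Y| = 0.885 S → |Z| = 1/|Y| = 1.13 Ω, ∠Z = −∠Y = 76.4°
I = V/|Z| = 33.1/1.13 = 29.3 A

29.3 A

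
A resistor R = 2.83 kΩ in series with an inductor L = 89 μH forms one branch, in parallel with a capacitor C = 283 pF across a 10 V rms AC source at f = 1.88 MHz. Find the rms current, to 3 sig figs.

32.4 mA

ω = 2πf = 1.181e+07 rad/s
X_L = ωL = 1050 Ω
X_C = 1/(ωC) = 299 Ω
Branch 1 (R+jX_L): Z₁ = 2830 + j1050 Ω, |Z₁| = 3020 Ω
Branch 2 (−jX_C): Z₂ = −j299 Ω
Parallel: Z = Z₁Z₂/(Z₁+Z₂), |Z| = 308 Ω, ∠Z = -84.5°
I = V/|Z| = 10/308 = 32.4 mA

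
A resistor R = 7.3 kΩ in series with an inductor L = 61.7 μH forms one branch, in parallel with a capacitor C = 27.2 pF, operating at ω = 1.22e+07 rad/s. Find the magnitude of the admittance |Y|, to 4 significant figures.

345.6 μS

X_L = ωL = 752.7 Ω
X_C = 1/(ωC) = 3014 Ω
Branch 1 (R+jX_L): Z₁ = 7300 + j752.7 Ω, |Z₁| = 7339 Ω
Branch 2 (−jX_C): Z₂ = −j3014 Ω
Parallel: Z = Z₁Z₂/(Z₁+Z₂), |Z| = 2894 Ω, ∠Z = -66.91°
|Y| = 1/|Z| = 345.6 μS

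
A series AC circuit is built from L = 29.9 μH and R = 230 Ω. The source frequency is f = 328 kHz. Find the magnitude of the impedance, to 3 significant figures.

238 Ω

ω = 2πf = 2.061e+06 rad/s
X_L = ωL = 61.6 Ω
Z = 230 + j61.6 Ω
|Z| = √(230² + 61.6²) = 238 Ω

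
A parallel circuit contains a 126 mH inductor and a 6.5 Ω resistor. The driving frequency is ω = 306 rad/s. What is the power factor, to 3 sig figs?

0.986

X_L = ωL = 38.6 Ω
Parallel: admittances add. Y = 1/R + 1/(jωL)
Y = (0.154 − j0.0259) S
|Y| = 0.156 S → |Z| = 1/|Y| = 6.41 Ω, ∠Z = −∠Y = 9.57°
cos φ = cos(9.57°) = 0.986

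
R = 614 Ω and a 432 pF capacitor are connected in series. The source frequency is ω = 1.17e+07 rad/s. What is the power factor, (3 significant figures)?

0.952

X_C = 1/(ωC) = 198 Ω
Z = 614 − j198 Ω
|Z| = √(614² + 198²) = 645 Ω
∠Z = arctan(-198/614) = -17.9°
cos φ = cos(-17.9°) = 0.952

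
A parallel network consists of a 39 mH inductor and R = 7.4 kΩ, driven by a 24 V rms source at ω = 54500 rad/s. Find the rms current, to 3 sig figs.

11.7 mA

X_L = ωL = 2130 Ω
Parallel: admittances add. Y = 1/R + 1/(jωL)
Y = (0.000135 − j0.000470) S
|Y| = 0.000490 S → |Z| = 1/|Y| = 2040 Ω, ∠Z = −∠Y = 74.0°
I = V/|Z| = 24/2040 = 11.7 mA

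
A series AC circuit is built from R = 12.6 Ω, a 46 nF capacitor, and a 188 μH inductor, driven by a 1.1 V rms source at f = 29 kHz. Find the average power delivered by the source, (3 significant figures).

ω = 2πf = 182200 rad/s
X_L = ωL = 34.3 Ω
X_C = 1/(ωC) = 119 Ω
Net reactance X = X_L − X_C = -85.1 Ω
Z = 12.6 − j85.1 Ω
|Z| = √(12.6² + 85.1²) = 86.0 Ω
∠Z = arctan(-85.1/12.6) = -81.6°
I = V/|Z| = 12.8 mA
P = VI cos φ = 1.1 × 0.0128 × cos(-81.6°) = 2.06 mW

2.06 mW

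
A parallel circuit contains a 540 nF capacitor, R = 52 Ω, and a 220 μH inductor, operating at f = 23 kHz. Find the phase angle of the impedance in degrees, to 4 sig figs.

-67.57°

ω = 2πf = 144500 rad/s
X_L = ωL = 31.79 Ω
X_C = 1/(ωC) = 12.81 Ω
Parallel: admittances add. Y = 1/R + 1/(jωL) + jωC
Y = (0.01923 + j0.04658) S
|Y| = 0.05040 S → |Z| = 1/|Y| = 19.84 Ω, ∠Z = −∠Y = -67.57°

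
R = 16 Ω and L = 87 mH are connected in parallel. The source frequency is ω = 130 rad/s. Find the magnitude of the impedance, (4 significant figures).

9.236 Ω

X_L = ωL = 11.31 Ω
Parallel: admittances add. Y = 1/R + 1/(jωL)
Y = (0.06250 − j0.08842) S
|Y| = 0.1083 S → |Z| = 1/|Y| = 9.236 Ω, ∠Z = −∠Y = 54.74°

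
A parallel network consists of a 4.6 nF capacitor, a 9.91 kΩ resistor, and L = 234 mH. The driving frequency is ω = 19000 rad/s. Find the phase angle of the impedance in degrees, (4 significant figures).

X_L = ωL = 4446 Ω
X_C = 1/(ωC) = 11440 Ω
Parallel: admittances add. Y = 1/R + 1/(jωL) + jωC
Y = (0.0001009 − j0.0001375) S
|Y| = 0.0001706 S → |Z| = 1/|Y| = 5863 Ω, ∠Z = −∠Y = 53.73°

53.73°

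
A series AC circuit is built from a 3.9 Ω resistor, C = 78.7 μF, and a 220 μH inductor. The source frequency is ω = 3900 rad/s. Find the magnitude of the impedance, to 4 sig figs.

4.579 Ω

X_L = ωL = 0.8580 Ω
X_C = 1/(ωC) = 3.258 Ω
Net reactance X = X_L − X_C = -2.400 Ω
Z = 3.900 − j2.400 Ω
|Z| = √(3.900² + 2.400²) = 4.579 Ω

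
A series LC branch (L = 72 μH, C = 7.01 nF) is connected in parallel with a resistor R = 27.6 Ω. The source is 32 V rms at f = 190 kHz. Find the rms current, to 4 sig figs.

1.501 A

ω = 2πf = 1.194e+06 rad/s
X_L = ωL = 85.95 Ω
X_C = 1/(ωC) = 119.5 Ω
Branch 1: Z₁ = R = 27.60 Ω
Branch 2 (series LC): Z₂ = j(X_L − X_C) = −j33.54 Ω
Parallel: Z = Z₁Z₂/(Z₁+Z₂), |Z| = 21.31 Ω, ∠Z = -39.45°
I = V/|Z| = 32/21.31 = 1.501 A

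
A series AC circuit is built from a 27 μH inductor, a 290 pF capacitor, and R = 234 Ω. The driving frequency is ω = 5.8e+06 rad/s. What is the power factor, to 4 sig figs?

X_L = ωL = 156.6 Ω
X_C = 1/(ωC) = 594.5 Ω
Net reactance X = X_L − X_C = -437.9 Ω
Z = 234.0 − j437.9 Ω
|Z| = √(234.0² + 437.9²) = 496.5 Ω
∠Z = arctan(-437.9/234.0) = -61.88°
cos φ = cos(-61.88°) = 0.4713

0.4713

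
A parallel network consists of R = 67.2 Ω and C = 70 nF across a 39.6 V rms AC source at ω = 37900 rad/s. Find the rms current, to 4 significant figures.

X_C = 1/(ωC) = 376.9 Ω
Parallel: admittances add. Y = 1/R + jωC
Y = (0.01488 + j0.002653) S
|Y| = 0.01512 S → |Z| = 1/|Y| = 66.16 Ω, ∠Z = −∠Y = -10.11°
I = V/|Z| = 39.6/66.16 = 598.6 mA

598.6 mA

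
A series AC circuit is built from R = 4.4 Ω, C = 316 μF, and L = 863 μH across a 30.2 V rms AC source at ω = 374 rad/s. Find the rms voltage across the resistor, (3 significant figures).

X_L = ωL = 0.323 Ω
X_C = 1/(ωC) = 8.46 Ω
Net reactance X = X_L − X_C = -8.14 Ω
Z = 4.40 − j8.14 Ω
|Z| = √(4.40² + 8.14²) = 9.25 Ω
I = V/|Z| = 3.26 A
V_R = I·|Z_R| = 3.26 × 4.40 = 14.4 V

14.4 V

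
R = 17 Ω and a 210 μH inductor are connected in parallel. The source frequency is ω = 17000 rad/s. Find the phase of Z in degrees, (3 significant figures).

X_L = ωL = 3.57 Ω
Parallel: admittances add. Y = 1/R + 1/(jωL)
Y = (0.0588 − j0.280) S
|Y| = 0.286 S → |Z| = 1/|Y| = 3.49 Ω, ∠Z = −∠Y = 78.1°

78.1°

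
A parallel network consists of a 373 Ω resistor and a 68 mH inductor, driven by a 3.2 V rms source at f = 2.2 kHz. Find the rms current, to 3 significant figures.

9.23 mA

ω = 2πf = 13820 rad/s
X_L = ωL = 940 Ω
Parallel: admittances add. Y = 1/R + 1/(jωL)
Y = (0.00268 − j0.00106) S
|Y| = 0.00288 S → |Z| = 1/|Y| = 347 Ω, ∠Z = −∠Y = 21.6°
I = V/|Z| = 3.2/347 = 9.23 mA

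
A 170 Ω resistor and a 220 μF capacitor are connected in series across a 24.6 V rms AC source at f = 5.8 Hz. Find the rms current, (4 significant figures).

116.7 mA

ω = 2πf = 36.44 rad/s
X_C = 1/(ωC) = 124.7 Ω
Z = 170.0 − j124.7 Ω
|Z| = √(170.0² + 124.7²) = 210.8 Ω
I = V/|Z| = 24.6/210.8 = 116.7 mA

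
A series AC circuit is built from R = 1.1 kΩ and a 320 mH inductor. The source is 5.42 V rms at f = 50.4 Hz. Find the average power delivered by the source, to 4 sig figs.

ω = 2πf = 316.7 rad/s
X_L = ωL = 101.3 Ω
Z = 1100 + j101.3 Ω
|Z| = √(1100² + 101.3²) = 1105 Ω
∠Z = arctan(101.3/1100) = 5.263°
I = V/|Z| = 4.906 mA
P = VI cos φ = 5.42 × 0.004906 × cos(5.263°) = 26.48 mW

26.48 mW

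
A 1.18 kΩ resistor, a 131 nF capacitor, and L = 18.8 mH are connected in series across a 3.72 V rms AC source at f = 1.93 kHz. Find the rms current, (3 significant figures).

ω = 2πf = 12130 rad/s
X_L = ωL = 228 Ω
X_C = 1/(ωC) = 629 Ω
Net reactance X = X_L − X_C = -402 Ω
Z = 1180 − j402 Ω
|Z| = √(1180² + 402²) = 1250 Ω
I = V/|Z| = 3.72/1250 = 2.98 mA

2.98 mA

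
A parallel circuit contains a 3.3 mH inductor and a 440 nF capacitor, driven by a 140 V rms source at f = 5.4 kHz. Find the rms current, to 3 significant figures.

840 mA

ω = 2πf = 33930 rad/s
X_L = ωL = 112 Ω
X_C = 1/(ωC) = 67.0 Ω
Parallel: admittances add. Y = 1/(jωL) + jωC
Y = (0 + j0.00600) S
|Y| = 0.00600 S → |Z| = 1/|Y| = 167 Ω, ∠Z = −∠Y = -90.0°
I = V/|Z| = 140/167 = 840 mA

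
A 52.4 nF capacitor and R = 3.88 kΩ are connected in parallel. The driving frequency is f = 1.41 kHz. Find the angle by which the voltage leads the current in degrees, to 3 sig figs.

ω = 2πf = 8859 rad/s
X_C = 1/(ωC) = 2150 Ω
Parallel: admittances add. Y = 1/R + jωC
Y = (0.000258 + j0.000464) S
|Y| = 0.000531 S → |Z| = 1/|Y| = 1880 Ω, ∠Z = −∠Y = -61.0°

-61.0°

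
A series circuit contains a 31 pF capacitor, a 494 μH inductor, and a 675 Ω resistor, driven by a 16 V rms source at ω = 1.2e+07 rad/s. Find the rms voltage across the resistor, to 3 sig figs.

X_L = ωL = 5930 Ω
X_C = 1/(ωC) = 2690 Ω
Net reactance X = X_L − X_C = 3240 Ω
Z = 675 + j3240 Ω
|Z| = √(675² + 3240²) = 3310 Ω
I = V/|Z| = 4.83 mA
V_R = I·|Z_R| = 0.00483 × 675 = 3.26 V

3.26 V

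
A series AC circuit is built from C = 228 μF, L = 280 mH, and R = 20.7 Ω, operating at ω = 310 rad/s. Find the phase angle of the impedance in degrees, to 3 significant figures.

X_L = ωL = 86.8 Ω
X_C = 1/(ωC) = 14.1 Ω
Net reactance X = X_L − X_C = 72.7 Ω
Z = 20.7 + j72.7 Ω
|Z| = √(20.7² + 72.7²) = 75.5 Ω
∠Z = arctan(72.7/20.7) = 74.1°

74.1°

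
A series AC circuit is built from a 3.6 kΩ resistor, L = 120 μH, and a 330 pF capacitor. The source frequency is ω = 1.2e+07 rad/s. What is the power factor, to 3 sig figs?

X_L = ωL = 1440 Ω
X_C = 1/(ωC) = 253 Ω
Net reactance X = X_L − X_C = 1190 Ω
Z = 3600 + j1190 Ω
|Z| = √(3600² + 1190²) = 3790 Ω
∠Z = arctan(1190/3600) = 18.3°
cos φ = cos(18.3°) = 0.950

0.950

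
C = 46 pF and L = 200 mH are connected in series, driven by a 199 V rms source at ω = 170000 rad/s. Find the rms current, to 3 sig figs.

2.12 mA

X_L = ωL = 34000 Ω
X_C = 1/(ωC) = 128000 Ω
Net reactance X = X_L − X_C = -93900 Ω
Z = − j93900 Ω
|Z| = √(0² + 93900²) = 93900 Ω
I = V/|Z| = 199/93900 = 2.12 mA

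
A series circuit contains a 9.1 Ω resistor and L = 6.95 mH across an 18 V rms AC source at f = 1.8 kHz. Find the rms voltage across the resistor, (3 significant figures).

ω = 2πf = 11310 rad/s
X_L = ωL = 78.6 Ω
Z = 9.10 + j78.6 Ω
|Z| = √(9.10² + 78.6²) = 79.1 Ω
I = V/|Z| = 227 mA
V_R = I·|Z_R| = 0.227 × 9.10 = 2.07 V

2.07 V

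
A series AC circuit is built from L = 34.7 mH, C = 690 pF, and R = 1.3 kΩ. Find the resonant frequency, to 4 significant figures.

32.53 kHz

ω₀ = 1/√(LC) = 1/√(0.0347 × 6.9e-10) = 204400 rad/s
f₀ = ω₀/(2π) = 32.53 kHz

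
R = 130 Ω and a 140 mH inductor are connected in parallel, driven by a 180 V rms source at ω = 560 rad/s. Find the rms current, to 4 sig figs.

X_L = ωL = 78.40 Ω
Parallel: admittances add. Y = 1/R + 1/(jωL)
Y = (0.007692 − j0.01276) S
|Y| = 0.01490 S → |Z| = 1/|Y| = 67.14 Ω, ∠Z = −∠Y = 58.91°
I = V/|Z| = 180/67.14 = 2.681 A

2.681 A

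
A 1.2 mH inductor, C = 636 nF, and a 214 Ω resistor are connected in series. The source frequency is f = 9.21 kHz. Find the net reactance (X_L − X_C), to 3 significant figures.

42.3 Ω

ω = 2πf = 57870 rad/s
X_L = ωL = 69.4 Ω
X_C = 1/(ωC) = 27.2 Ω
X = 69.4 − 27.2 = 42.3 Ω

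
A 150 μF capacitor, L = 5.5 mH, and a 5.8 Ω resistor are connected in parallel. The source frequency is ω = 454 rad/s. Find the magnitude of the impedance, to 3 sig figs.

2.67 Ω

X_L = ωL = 2.50 Ω
X_C = 1/(ωC) = 14.7 Ω
Parallel: admittances add. Y = 1/R + 1/(jωL) + jωC
Y = (0.172 − j0.332) S
|Y| = 0.374 S → |Z| = 1/|Y| = 2.67 Ω, ∠Z = −∠Y = 62.6°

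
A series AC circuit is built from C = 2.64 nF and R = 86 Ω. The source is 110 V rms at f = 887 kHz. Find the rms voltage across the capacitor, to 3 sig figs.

68.2 V

ω = 2πf = 5.573e+06 rad/s
X_C = 1/(ωC) = 68.0 Ω
Z = 86.0 − j68.0 Ω
|Z| = √(86.0² + 68.0²) = 110 Ω
I = V/|Z| = 1.00 A
V_C = I·|Z_C| = 1.00 × 68.0 = 68.2 V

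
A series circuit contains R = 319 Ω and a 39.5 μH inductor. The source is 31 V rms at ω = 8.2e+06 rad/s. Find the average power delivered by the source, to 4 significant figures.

1.483 W

X_L = ωL = 323.9 Ω
Z = 319.0 + j323.9 Ω
|Z| = √(319.0² + 323.9²) = 454.6 Ω
∠Z = arctan(323.9/319.0) = 45.44°
I = V/|Z| = 68.19 mA
P = VI cos φ = 31 × 0.06819 × cos(45.44°) = 1.483 W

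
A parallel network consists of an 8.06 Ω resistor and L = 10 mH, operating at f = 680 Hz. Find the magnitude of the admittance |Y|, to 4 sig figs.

126.3 mS

ω = 2πf = 4273 rad/s
X_L = ωL = 42.73 Ω
Parallel: admittances add. Y = 1/R + 1/(jωL)
Y = (0.1241 − j0.02341) S
|Y| = 0.1263 S → |Z| = 1/|Y| = 7.920 Ω, ∠Z = −∠Y = 10.68°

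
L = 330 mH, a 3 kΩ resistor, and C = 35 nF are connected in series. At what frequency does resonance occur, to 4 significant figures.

ω₀ = 1/√(LC) = 1/√(0.33 × 3.5e-08) = 9305 rad/s
f₀ = ω₀/(2π) = 1.481 kHz

1.481 kHz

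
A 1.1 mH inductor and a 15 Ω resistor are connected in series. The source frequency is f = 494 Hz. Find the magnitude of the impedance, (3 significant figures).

ω = 2πf = 3104 rad/s
X_L = ωL = 3.41 Ω
Z = 15.0 + j3.41 Ω
|Z| = √(15.0² + 3.41²) = 15.4 Ω

15.4 Ω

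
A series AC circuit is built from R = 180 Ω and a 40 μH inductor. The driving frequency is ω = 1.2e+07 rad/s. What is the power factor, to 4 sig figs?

0.3511

X_L = ωL = 480.0 Ω
Z = 180.0 + j480.0 Ω
|Z| = √(180.0² + 480.0²) = 512.6 Ω
∠Z = arctan(480.0/180.0) = 69.44°
cos φ = cos(69.44°) = 0.3511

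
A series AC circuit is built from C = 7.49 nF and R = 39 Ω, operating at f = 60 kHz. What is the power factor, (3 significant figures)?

0.109

ω = 2πf = 377000 rad/s
X_C = 1/(ωC) = 354 Ω
Z = 39.0 − j354 Ω
|Z| = √(39.0² + 354²) = 356 Ω
∠Z = arctan(-354/39.0) = -83.7°
cos φ = cos(-83.7°) = 0.109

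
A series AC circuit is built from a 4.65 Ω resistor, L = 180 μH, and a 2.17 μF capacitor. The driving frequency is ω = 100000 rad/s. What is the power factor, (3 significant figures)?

X_L = ωL = 18.0 Ω
X_C = 1/(ωC) = 4.61 Ω
Net reactance X = X_L − X_C = 13.4 Ω
Z = 4.65 + j13.4 Ω
|Z| = √(4.65² + 13.4²) = 14.2 Ω
∠Z = arctan(13.4/4.65) = 70.9°
cos φ = cos(70.9°) = 0.328

0.328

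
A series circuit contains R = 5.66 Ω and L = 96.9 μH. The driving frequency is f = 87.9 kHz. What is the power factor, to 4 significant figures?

ω = 2πf = 552300 rad/s
X_L = ωL = 53.52 Ω
Z = 5.660 + j53.52 Ω
|Z| = √(5.660² + 53.52²) = 53.82 Ω
∠Z = arctan(53.52/5.660) = 83.96°
cos φ = cos(83.96°) = 0.1052

0.1052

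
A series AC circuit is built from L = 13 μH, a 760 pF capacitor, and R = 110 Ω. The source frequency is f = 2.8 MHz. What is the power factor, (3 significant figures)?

ω = 2πf = 1.759e+07 rad/s
X_L = ωL = 229 Ω
X_C = 1/(ωC) = 74.8 Ω
Net reactance X = X_L − X_C = 154 Ω
Z = 110 + j154 Ω
|Z| = √(110² + 154²) = 189 Ω
∠Z = arctan(154/110) = 54.4°
cos φ = cos(54.4°) = 0.581

0.581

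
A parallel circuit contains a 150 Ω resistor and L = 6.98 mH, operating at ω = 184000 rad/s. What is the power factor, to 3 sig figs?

X_L = ωL = 1280 Ω
Parallel: admittances add. Y = 1/R + 1/(jωL)
Y = (0.00667 − j0.000779) S
|Y| = 0.00671 S → |Z| = 1/|Y| = 149 Ω, ∠Z = −∠Y = 6.66°
cos φ = cos(6.66°) = 0.993

0.993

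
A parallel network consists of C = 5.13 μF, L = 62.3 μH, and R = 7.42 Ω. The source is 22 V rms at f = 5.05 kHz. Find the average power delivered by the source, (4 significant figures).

ω = 2πf = 31730 rad/s
X_L = ωL = 1.977 Ω
X_C = 1/(ωC) = 6.143 Ω
Parallel: admittances add. Y = 1/R + 1/(jωL) + jωC
Y = (0.1348 − j0.3431) S
|Y| = 0.3686 S → |Z| = 1/|Y| = 2.713 Ω, ∠Z = −∠Y = 68.55°
I = V/|Z| = 8.110 A
P = VI cos φ = 22 × 8.110 × cos(68.55°) = 65.23 W

65.23 W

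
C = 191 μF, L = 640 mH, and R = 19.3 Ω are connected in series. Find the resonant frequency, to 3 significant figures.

14.4 Hz

ω₀ = 1/√(LC) = 1/√(0.64 × 0.000191) = 90.45 rad/s
f₀ = ω₀/(2π) = 14.4 Hz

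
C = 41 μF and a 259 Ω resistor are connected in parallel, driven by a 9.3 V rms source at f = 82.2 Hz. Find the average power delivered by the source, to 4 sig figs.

ω = 2πf = 516.5 rad/s
X_C = 1/(ωC) = 47.22 Ω
Parallel: admittances add. Y = 1/R + jωC
Y = (0.003861 + j0.02118) S
|Y| = 0.02152 S → |Z| = 1/|Y| = 46.46 Ω, ∠Z = −∠Y = -79.67°
I = V/|Z| = 200.2 mA
P = VI cos φ = 9.3 × 0.2002 × cos(-79.67°) = 333.9 mW

333.9 mW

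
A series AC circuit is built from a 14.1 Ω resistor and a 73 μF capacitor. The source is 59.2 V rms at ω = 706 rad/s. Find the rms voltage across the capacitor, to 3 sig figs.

X_C = 1/(ωC) = 19.4 Ω
Z = 14.1 − j19.4 Ω
|Z| = √(14.1² + 19.4²) = 24.0 Ω
I = V/|Z| = 2.47 A
V_C = I·|Z_C| = 2.47 × 19.4 = 47.9 V

47.9 V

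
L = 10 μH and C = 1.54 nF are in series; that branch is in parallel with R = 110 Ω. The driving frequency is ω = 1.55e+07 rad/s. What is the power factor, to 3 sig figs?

X_L = ωL = 155 Ω
X_C = 1/(ωC) = 41.9 Ω
Branch 1: Z₁ = R = 110 Ω
Branch 2 (series LC): Z₂ = j(X_L − X_C) = j113 Ω
Parallel: Z = Z₁Z₂/(Z₁+Z₂), |Z| = 78.9 Ω, ∠Z = 44.2°
cos φ = cos(44.2°) = 0.717

0.717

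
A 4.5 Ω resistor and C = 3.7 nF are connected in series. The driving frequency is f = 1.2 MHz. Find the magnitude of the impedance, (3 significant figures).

ω = 2πf = 7.54e+06 rad/s
X_C = 1/(ωC) = 35.8 Ω
Z = 4.50 − j35.8 Ω
|Z| = √(4.50² + 35.8²) = 36.1 Ω

36.1 Ω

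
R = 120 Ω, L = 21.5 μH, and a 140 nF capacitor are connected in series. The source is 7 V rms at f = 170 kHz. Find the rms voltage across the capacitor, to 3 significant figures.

ω = 2πf = 1.068e+06 rad/s
X_L = ωL = 23.0 Ω
X_C = 1/(ωC) = 6.69 Ω
Net reactance X = X_L − X_C = 16.3 Ω
Z = 120 + j16.3 Ω
|Z| = √(120² + 16.3²) = 121 Ω
I = V/|Z| = 57.8 mA
V_C = I·|Z_C| = 0.0578 × 6.69 = 0.387 V

0.387 V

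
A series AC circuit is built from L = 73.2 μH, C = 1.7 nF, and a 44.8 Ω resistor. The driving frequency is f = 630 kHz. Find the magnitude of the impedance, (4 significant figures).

ω = 2πf = 3.958e+06 rad/s
X_L = ωL = 289.8 Ω
X_C = 1/(ωC) = 148.6 Ω
Net reactance X = X_L − X_C = 141.2 Ω
Z = 44.80 + j141.2 Ω
|Z| = √(44.80² + 141.2²) = 148.1 Ω

148.1 Ω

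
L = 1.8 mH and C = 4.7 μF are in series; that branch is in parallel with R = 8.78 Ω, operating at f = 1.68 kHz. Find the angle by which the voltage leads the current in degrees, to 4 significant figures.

ω = 2πf = 10560 rad/s
X_L = ωL = 19.00 Ω
X_C = 1/(ωC) = 20.16 Ω
Branch 1: Z₁ = R = 8.780 Ω
Branch 2 (series LC): Z₂ = j(X_L − X_C) = −j1.156 Ω
Parallel: Z = Z₁Z₂/(Z₁+Z₂), |Z| = 1.146 Ω, ∠Z = -82.50°

-82.50°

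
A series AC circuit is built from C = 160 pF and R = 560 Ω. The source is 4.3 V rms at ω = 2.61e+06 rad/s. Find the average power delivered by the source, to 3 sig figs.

X_C = 1/(ωC) = 2390 Ω
Z = 560 − j2390 Ω
|Z| = √(560² + 2390²) = 2460 Ω
∠Z = arctan(-2390/560) = -76.8°
I = V/|Z| = 1.75 mA
P = VI cos φ = 4.3 × 0.00175 × cos(-76.8°) = 1.71 mW

1.71 mW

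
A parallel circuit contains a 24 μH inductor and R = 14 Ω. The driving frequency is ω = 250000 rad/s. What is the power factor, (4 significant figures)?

0.3939

X_L = ωL = 6.000 Ω
Parallel: admittances add. Y = 1/R + 1/(jωL)
Y = (0.07143 − j0.1667) S
|Y| = 0.1813 S → |Z| = 1/|Y| = 5.515 Ω, ∠Z = −∠Y = 66.80°
cos φ = cos(66.80°) = 0.3939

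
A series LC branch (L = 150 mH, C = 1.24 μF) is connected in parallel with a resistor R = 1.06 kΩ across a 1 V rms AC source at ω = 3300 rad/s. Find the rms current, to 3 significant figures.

X_L = ωL = 495 Ω
X_C = 1/(ωC) = 244 Ω
Branch 1: Z₁ = R = 1060 Ω
Branch 2 (series LC): Z₂ = j(X_L − X_C) = j251 Ω
Parallel: Z = Z₁Z₂/(Z₁+Z₂), |Z| = 244 Ω, ∠Z = 76.7°
I = V/|Z| = 1/244 = 4.10 mA

4.10 mA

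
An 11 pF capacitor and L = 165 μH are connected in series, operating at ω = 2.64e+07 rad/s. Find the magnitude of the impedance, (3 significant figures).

X_L = ωL = 4360 Ω
X_C = 1/(ωC) = 3440 Ω
Net reactance X = X_L − X_C = 912 Ω
Z = j912 Ω
|Z| = √(0² + 912²) = 912 Ω

912 Ω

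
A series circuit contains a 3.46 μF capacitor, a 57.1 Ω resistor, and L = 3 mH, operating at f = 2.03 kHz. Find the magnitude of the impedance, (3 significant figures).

ω = 2πf = 12750 rad/s
X_L = ωL = 38.3 Ω
X_C = 1/(ωC) = 22.7 Ω
Net reactance X = X_L − X_C = 15.6 Ω
Z = 57.1 + j15.6 Ω
|Z| = √(57.1² + 15.6²) = 59.2 Ω

59.2 Ω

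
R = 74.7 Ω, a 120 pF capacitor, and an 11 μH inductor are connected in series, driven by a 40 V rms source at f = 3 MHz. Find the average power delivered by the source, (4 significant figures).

1.969 W

ω = 2πf = 1.885e+07 rad/s
X_L = ωL = 207.3 Ω
X_C = 1/(ωC) = 442.1 Ω
Net reactance X = X_L − X_C = -234.8 Ω
Z = 74.70 − j234.8 Ω
|Z| = √(74.70² + 234.8²) = 246.4 Ω
∠Z = arctan(-234.8/74.70) = -72.35°
I = V/|Z| = 162.4 mA
P = VI cos φ = 40 × 0.1624 × cos(-72.35°) = 1.969 W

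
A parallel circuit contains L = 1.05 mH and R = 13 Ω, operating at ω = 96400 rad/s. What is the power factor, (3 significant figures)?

0.992

X_L = ωL = 101 Ω
Parallel: admittances add. Y = 1/R + 1/(jωL)
Y = (0.0769 − j0.00988) S
|Y| = 0.0776 S → |Z| = 1/|Y| = 12.9 Ω, ∠Z = −∠Y = 7.32°
cos φ = cos(7.32°) = 0.992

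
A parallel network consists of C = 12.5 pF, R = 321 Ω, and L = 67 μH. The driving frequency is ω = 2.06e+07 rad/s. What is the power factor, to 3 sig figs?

0.989

X_L = ωL = 1380 Ω
X_C = 1/(ωC) = 3880 Ω
Parallel: admittances add. Y = 1/R + 1/(jωL) + jωC
Y = (0.00312 − j0.000467) S
|Y| = 0.00315 S → |Z| = 1/|Y| = 317 Ω, ∠Z = −∠Y = 8.53°
cos φ = cos(8.53°) = 0.989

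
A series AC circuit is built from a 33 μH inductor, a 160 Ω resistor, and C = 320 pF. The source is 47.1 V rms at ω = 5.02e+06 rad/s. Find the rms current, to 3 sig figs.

X_L = ωL = 166 Ω
X_C = 1/(ωC) = 623 Ω
Net reactance X = X_L − X_C = -457 Ω
Z = 160 − j457 Ω
|Z| = √(160² + 457²) = 484 Ω
I = V/|Z| = 47.1/484 = 97.3 mA

97.3 mA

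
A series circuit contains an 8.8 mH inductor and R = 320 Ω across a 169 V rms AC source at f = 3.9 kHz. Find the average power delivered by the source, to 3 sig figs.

61.4 W

ω = 2πf = 24500 rad/s
X_L = ωL = 216 Ω
Z = 320 + j216 Ω
|Z| = √(320² + 216²) = 386 Ω
∠Z = arctan(216/320) = 34.0°
I = V/|Z| = 438 mA
P = VI cos φ = 169 × 0.438 × cos(34.0°) = 61.4 W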